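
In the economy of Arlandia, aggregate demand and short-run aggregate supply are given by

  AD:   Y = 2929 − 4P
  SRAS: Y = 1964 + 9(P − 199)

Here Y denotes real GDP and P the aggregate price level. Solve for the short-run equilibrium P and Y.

Write SRAS as Y = 1964 + 9P − 1791 = 173 + 9P.
Set AD = SRAS: 2929 − 4P = 173 + 9P, so 2756 = 13P and P = 212.
Then Y = 2929 − 4·212 = 2081.

P = 212, Y = 2081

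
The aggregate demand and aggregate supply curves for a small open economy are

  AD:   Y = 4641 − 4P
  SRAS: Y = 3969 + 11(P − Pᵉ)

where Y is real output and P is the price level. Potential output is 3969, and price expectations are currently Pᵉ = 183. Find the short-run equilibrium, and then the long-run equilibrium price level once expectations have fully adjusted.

Short run: with Pᵉ = 183, SRAS is Y = 1956 + 11P. Setting AD = SRAS gives 2685 = 15P, so P = 179 and Y = 4641 − 4·179 = 3925.
Output 3925 is below potential 3969, so over time expected prices fall and SRAS shifts right until Y returns to 3969.
Long run: Y = 3969 on the AD curve gives 3969 = 4641 − 4P, so P = 168.

Short run: P = 179, Y = 3925. Long run: P = 168.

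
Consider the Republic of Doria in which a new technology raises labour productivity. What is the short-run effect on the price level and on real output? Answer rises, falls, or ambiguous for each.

Price level: falls; output: rises

This is a favourable supply shock: SRAS shifts right.
Moving along the downward-sloping AD curve, P falls and Y rises.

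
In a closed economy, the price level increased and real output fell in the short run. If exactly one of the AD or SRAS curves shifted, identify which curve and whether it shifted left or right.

P rose and Y fell. An AD shift moves P and Y in the same direction; an SRAS shift moves them in opposite directions.
Here P and Y moved in opposite directions, so the SRAS curve shifted.
Since Y fell, SRAS shifted left.

SRAS shifted left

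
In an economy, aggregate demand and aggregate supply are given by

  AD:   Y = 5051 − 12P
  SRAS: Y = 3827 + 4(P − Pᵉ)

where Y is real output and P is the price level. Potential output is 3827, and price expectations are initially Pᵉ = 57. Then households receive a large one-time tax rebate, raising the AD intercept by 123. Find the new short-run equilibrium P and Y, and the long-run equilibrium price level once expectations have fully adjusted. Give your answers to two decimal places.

AD shifts right: new AD is Y = 5174 − 12P. With Pᵉ = 57, SRAS is Y = 3599 + 4P.
Short run: 5174 − 12P = 3599 + 4P gives 1575 = 16P, so P = 98.44 and Y = 5174 − 12P = 3992.75.
Y = 3992.75 is above potential 3827; expectations adjust and SRAS shifts left until Y = 3827.
Long run: on the new AD curve, 3827 = 5174 − 12P gives P = 112.25.

Short run: P = 98.44, Y = 3992.75. Long run: P = 112.25.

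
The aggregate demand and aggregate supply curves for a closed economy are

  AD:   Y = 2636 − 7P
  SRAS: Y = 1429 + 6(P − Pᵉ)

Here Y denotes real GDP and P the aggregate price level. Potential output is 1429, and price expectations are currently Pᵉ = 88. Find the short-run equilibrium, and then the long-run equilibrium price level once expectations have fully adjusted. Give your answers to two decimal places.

Short run: P = 133.46, Y = 1701.77. Long run: P = 172.43.

Short run: with Pᵉ = 88, SRAS is Y = 901 + 6P. Setting AD = SRAS gives 1735 = 13P, so P = 133.46 and Y = 2636 − 7P = 1701.77.
Output 1701.77 is above potential 1429, so over time expected prices rise and SRAS shifts left until Y returns to 1429.
Long run: Y = 1429 on the AD curve gives 1429 = 2636 − 7P, so P = 172.43.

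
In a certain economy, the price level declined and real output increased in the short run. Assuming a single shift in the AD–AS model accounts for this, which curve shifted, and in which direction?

P fell and Y rose. An AD shift moves P and Y in the same direction; an SRAS shift moves them in opposite directions.
Here P and Y moved in opposite directions, so the SRAS curve shifted.
Since Y rose, SRAS shifted right.

SRAS shifted right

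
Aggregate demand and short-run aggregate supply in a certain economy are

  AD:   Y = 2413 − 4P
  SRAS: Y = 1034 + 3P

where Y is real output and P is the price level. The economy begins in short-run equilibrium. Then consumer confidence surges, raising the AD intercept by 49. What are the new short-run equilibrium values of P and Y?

This is a positive demand shock: AD shifts right.
New AD: Y = 2462 − 4P.
Set AD = SRAS: 2462 − 4P = 1034 + 3P, so 1428 = 7P and P = 204.
Y = 2462 − 4·204 = 1646.

P = 204, Y = 1646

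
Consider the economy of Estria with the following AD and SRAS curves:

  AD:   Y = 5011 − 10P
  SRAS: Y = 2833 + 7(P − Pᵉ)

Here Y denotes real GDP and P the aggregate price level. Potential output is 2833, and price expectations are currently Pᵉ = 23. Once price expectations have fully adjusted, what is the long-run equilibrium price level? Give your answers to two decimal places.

Long-run P = 217.80

Short run: with Pᵉ = 23, SRAS is Y = 2672 + 7P. Setting AD = SRAS gives 2339 = 17P, so P = 137.59 and Y = 5011 − 10P = 3635.12.
Output 3635.12 is above potential 2833, so over time expected prices rise and SRAS shifts left until Y returns to 2833.
Long run: Y = 2833 on the AD curve gives 2833 = 5011 − 10P, so P = 217.80.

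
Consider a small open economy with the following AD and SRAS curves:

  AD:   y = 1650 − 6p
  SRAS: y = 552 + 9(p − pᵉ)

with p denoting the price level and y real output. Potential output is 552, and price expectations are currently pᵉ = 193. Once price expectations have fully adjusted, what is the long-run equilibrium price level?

Short run: with pᵉ = 193, SRAS is y = 9p − 1185. Setting AD = SRAS gives 2835 = 15p, so p = 189 and y = 1650 − 6·189 = 516.
Output 516 is below potential 552, so over time expected prices fall and SRAS shifts right until y returns to 552.
Long run: y = 552 on the AD curve gives 552 = 1650 − 6p, so p = 183.

Long-run p = 183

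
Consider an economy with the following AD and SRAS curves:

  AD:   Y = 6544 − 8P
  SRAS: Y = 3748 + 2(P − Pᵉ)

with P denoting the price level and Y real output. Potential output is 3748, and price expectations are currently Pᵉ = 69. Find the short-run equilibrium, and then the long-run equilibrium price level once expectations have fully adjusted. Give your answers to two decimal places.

Short run: with Pᵉ = 69, SRAS is Y = 3610 + 2P. Setting AD = SRAS gives 2934 = 10P, so P = 293.40 and Y = 6544 − 8P = 4196.80.
Output 4196.80 is above potential 3748, so over time expected prices rise and SRAS shifts left until Y returns to 3748.
Long run: Y = 3748 on the AD curve gives 3748 = 6544 − 8P, so P = 349.50.

Short run: P = 293.40, Y = 4196.80. Long run: P = 349.50.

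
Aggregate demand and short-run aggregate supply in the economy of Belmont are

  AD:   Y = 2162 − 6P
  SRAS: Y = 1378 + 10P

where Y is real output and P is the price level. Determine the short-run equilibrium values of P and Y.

P = 49, Y = 1868

Set AD = SRAS: 2162 − 6P = 1378 + 10P, so 784 = 16P and P = 49.
Then Y = 2162 − 6·49 = 1868.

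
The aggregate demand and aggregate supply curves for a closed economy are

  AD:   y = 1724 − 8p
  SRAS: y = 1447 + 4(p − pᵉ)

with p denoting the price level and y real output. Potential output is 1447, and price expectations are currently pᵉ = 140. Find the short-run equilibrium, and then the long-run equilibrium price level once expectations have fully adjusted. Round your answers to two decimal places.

Short run: p = 69.75, y = 1166.00. Long run: p = 34.63.

Short run: with pᵉ = 140, SRAS is y = 887 + 4p. Setting AD = SRAS gives 837 = 12p, so p = 69.75 and y = 1724 − 8p = 1166.00.
Output 1166.00 is below potential 1447, so over time expected prices fall and SRAS shifts right until y returns to 1447.
Long run: y = 1447 on the AD curve gives 1447 = 1724 − 8p, so p = 34.63.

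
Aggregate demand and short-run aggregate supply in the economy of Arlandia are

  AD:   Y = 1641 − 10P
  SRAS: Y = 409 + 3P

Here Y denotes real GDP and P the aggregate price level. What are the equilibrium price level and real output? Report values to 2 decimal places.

P = 94.77, Y = 693.31

Set AD = SRAS: 1641 − 10P = 409 + 3P, so 1232 = 13P and P = 94.77.
Substituting into AD, Y = 1641 − 10P = 693.31.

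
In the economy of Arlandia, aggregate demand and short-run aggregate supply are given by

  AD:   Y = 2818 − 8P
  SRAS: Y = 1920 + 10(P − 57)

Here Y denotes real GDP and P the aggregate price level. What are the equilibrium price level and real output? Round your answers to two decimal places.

P = 81.56, Y = 2165.56

Write SRAS as Y = 1920 + 10P − 570 = 1350 + 10P.
Set AD = SRAS: 2818 − 8P = 1350 + 10P, so 1468 = 18P and P = 81.56.
Substituting into AD, Y = 2818 − 8P = 2165.56.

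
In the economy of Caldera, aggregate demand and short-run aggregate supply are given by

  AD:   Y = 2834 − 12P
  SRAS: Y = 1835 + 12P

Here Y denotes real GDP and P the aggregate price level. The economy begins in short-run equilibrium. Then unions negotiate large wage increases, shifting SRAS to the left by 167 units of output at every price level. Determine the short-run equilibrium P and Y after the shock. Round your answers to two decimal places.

This is a negative supply shock: SRAS shifts left.
New SRAS: Y = 1668 + 12P.
Set AD = SRAS: 2834 − 12P = 1668 + 12P, so 1166 = 24P and P = 48.58.
Substituting into AD, Y = 2251.00.

P = 48.58, Y = 2251.00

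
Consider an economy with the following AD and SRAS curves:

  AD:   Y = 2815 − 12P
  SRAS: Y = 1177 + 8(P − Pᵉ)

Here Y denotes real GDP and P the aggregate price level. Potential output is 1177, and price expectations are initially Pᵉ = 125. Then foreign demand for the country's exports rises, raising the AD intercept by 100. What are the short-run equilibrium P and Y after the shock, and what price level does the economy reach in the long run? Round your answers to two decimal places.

Short run: P = 136.90, Y = 1272.20. Long run: P = 144.83.

AD shifts right: new AD is Y = 2915 − 12P. With Pᵉ = 125, SRAS is Y = 177 + 8P.
Short run: 2915 − 12P = 177 + 8P gives 2738 = 20P, so P = 136.90 and Y = 2915 − 12P = 1272.20.
Y = 1272.20 is above potential 1177; expectations adjust and SRAS shifts left until Y = 1177.
Long run: on the new AD curve, 1177 = 2915 − 12P gives P = 144.83.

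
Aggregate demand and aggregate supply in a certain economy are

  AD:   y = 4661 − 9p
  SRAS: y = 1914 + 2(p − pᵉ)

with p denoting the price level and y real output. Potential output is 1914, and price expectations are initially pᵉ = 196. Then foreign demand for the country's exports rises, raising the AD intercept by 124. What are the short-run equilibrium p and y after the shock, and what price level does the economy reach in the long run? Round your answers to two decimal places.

AD shifts right: new AD is y = 4785 − 9p. With pᵉ = 196, SRAS is y = 1522 + 2p.
Short run: 4785 − 9p = 1522 + 2p gives 3263 = 11p, so p = 296.64 and y = 4785 − 9p = 2115.27.
y = 2115.27 is above potential 1914; expectations adjust and SRAS shifts left until y = 1914.
Long run: on the new AD curve, 1914 = 4785 − 9p gives p = 319.00.

Short run: p = 296.64, y = 2115.27. Long run: p = 319.00.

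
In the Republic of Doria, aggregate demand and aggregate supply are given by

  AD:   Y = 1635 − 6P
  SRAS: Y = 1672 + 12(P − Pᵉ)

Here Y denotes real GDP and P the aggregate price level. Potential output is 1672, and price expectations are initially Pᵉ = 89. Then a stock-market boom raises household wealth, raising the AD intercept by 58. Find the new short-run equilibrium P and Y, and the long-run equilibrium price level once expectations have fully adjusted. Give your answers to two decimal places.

Short run: P = 60.50, Y = 1330.00. Long run: P = 3.50.

AD shifts right: new AD is Y = 1693 − 6P. With Pᵉ = 89, SRAS is Y = 604 + 12P.
Short run: 1693 − 6P = 604 + 12P gives 1089 = 18P, so P = 60.50 and Y = 1693 − 6P = 1330.00.
Y = 1330.00 is below potential 1672; expectations adjust and SRAS shifts right until Y = 1672.
Long run: on the new AD curve, 1672 = 1693 − 6P gives P = 3.50.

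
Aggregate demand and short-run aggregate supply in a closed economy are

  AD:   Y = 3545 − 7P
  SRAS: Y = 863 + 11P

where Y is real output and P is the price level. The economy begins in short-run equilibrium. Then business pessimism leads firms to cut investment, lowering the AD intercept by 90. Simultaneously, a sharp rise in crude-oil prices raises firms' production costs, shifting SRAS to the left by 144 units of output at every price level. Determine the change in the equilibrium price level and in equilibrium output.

After both shocks: AD is Y = 3455 − 7P and SRAS is Y = 719 + 11P.
Setting them equal: 2736 = 18P, so P = 152.
Y = 3455 − 7·152 = 2391.
Initially P = 149, Y = 2502, so ΔP = +3 and ΔY = -111.

ΔP = +3, ΔY = -111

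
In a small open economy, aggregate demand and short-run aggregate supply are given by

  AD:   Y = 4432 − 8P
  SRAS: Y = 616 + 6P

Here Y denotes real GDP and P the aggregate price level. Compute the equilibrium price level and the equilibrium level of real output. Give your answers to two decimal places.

P = 272.57, Y = 2251.43

Set AD = SRAS: 4432 − 8P = 616 + 6P, so 3816 = 14P and P = 272.57.
Substituting into AD, Y = 4432 − 8P = 2251.43.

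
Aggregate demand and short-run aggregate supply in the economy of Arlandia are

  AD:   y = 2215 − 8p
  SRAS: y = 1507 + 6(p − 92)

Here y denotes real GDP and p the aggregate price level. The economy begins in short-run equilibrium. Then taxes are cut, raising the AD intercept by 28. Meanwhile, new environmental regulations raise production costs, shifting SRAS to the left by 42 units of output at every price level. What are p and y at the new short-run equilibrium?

p = 95, y = 1483

After both shocks: AD is y = 2243 − 8p and SRAS is y = 913 + 6p.
Setting them equal: 1330 = 14p, so p = 95.
y = 2243 − 8·95 = 1483.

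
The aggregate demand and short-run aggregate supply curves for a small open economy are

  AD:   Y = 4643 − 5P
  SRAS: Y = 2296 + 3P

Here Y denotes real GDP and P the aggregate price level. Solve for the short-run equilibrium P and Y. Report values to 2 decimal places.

Set AD = SRAS: 4643 − 5P = 2296 + 3P, so 2347 = 8P and P = 293.38.
Substituting into AD, Y = 4643 − 5P = 3176.13.

P = 293.38, Y = 3176.13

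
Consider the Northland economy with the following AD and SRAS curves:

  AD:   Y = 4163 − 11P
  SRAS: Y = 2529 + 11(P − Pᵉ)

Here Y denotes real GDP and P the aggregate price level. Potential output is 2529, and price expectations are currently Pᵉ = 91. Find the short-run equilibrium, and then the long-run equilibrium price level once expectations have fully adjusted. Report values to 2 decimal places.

Short run: P = 119.77, Y = 2845.50. Long run: P = 148.55.

Short run: with Pᵉ = 91, SRAS is Y = 1528 + 11P. Setting AD = SRAS gives 2635 = 22P, so P = 119.77 and Y = 4163 − 11P = 2845.50.
Output 2845.50 is above potential 2529, so over time expected prices rise and SRAS shifts left until Y returns to 2529.
Long run: Y = 2529 on the AD curve gives 2529 = 4163 − 11P, so P = 148.55.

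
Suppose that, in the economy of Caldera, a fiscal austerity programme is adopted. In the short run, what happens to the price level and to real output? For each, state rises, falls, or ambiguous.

This is a negative demand shock: AD shifts left.
Moving along the upward-sloping SRAS curve, P falls and Y falls.

Price level: falls; output: falls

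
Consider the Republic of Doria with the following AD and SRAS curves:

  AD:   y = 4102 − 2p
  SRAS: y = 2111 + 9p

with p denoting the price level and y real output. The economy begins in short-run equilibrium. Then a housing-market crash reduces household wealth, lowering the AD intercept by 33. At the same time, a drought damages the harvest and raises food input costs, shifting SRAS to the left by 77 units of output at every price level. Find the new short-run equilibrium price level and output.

p = 185, y = 3699

After both shocks: AD is y = 4069 − 2p and SRAS is y = 2034 + 9p.
Setting them equal: 2035 = 11p, so p = 185.
y = 4069 − 2·185 = 3699.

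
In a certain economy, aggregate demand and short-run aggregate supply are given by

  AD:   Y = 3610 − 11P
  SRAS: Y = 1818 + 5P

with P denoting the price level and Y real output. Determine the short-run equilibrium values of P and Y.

Set AD = SRAS: 3610 − 11P = 1818 + 5P, so 1792 = 16P and P = 112.
Then Y = 3610 − 11·112 = 2378.

P = 112, Y = 2378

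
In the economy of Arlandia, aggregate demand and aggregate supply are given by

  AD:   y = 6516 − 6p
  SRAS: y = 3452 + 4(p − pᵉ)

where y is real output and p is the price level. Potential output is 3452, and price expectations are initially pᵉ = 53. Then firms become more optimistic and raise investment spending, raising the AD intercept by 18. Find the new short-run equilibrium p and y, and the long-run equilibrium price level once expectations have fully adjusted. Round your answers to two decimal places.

AD shifts right: new AD is y = 6534 − 6p. With pᵉ = 53, SRAS is y = 3240 + 4p.
Short run: 6534 − 6p = 3240 + 4p gives 3294 = 10p, so p = 329.40 and y = 6534 − 6p = 4557.60.
y = 4557.60 is above potential 3452; expectations adjust and SRAS shifts left until y = 3452.
Long run: on the new AD curve, 3452 = 6534 − 6p gives p = 513.67.

Short run: p = 329.40, y = 4557.60. Long run: p = 513.67.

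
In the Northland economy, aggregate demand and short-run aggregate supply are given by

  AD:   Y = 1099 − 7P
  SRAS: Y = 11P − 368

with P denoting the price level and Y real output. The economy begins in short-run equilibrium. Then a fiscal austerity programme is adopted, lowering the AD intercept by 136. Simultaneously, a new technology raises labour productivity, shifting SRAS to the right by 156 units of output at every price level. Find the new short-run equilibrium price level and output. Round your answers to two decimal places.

P = 65.28, Y = 506.06

After both shocks: AD is Y = 963 − 7P and SRAS is Y = 11P − 212.
Setting them equal: 1175 = 18P, so P = 65.28.
Substituting into AD, Y = 506.06.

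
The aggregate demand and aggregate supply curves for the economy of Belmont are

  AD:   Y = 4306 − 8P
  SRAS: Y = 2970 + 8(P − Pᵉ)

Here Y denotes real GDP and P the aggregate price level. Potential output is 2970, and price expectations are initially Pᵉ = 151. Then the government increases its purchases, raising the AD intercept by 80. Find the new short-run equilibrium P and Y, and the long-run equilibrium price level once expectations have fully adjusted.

Short run: P = 164, Y = 3074. Long run: P = 177.

AD shifts right: new AD is Y = 4386 − 8P. With Pᵉ = 151, SRAS is Y = 1762 + 8P.
Short run: 4386 − 8P = 1762 + 8P gives 2624 = 16P, so P = 164 and Y = 4386 − 8·164 = 3074.
Y = 3074 is above potential 2970; expectations adjust and SRAS shifts left until Y = 2970.
Long run: on the new AD curve, 2970 = 4386 − 8P gives P = 177.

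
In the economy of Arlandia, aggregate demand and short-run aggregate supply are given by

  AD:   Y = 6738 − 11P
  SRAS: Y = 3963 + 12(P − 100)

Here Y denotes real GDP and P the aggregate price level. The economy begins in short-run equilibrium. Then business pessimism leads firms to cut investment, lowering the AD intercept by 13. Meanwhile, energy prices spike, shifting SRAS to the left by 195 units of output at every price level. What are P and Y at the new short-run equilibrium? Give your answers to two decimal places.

P = 180.74, Y = 4736.87

After both shocks: AD is Y = 6725 − 11P and SRAS is Y = 2568 + 12P.
Setting them equal: 4157 = 23P, so P = 180.74.
Substituting into AD, Y = 4736.87.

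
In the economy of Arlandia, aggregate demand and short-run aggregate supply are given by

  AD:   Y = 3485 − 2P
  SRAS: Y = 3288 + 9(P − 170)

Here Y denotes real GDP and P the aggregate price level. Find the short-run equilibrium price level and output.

Write SRAS as Y = 3288 + 9P − 1530 = 1758 + 9P.
Set AD = SRAS: 3485 − 2P = 1758 + 9P, so 1727 = 11P and P = 157.
Then Y = 3485 − 2·157 = 3171.

P = 157, Y = 3171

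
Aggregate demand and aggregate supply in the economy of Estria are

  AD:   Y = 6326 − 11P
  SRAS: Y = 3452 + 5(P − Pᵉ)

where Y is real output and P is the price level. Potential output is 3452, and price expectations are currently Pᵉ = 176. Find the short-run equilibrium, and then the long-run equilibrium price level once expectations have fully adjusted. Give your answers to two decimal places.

Short run: P = 234.63, Y = 3745.13. Long run: P = 261.27.

Short run: with Pᵉ = 176, SRAS is Y = 2572 + 5P. Setting AD = SRAS gives 3754 = 16P, so P = 234.63 and Y = 6326 − 11P = 3745.13.
Output 3745.13 is above potential 3452, so over time expected prices rise and SRAS shifts left until Y returns to 3452.
Long run: Y = 3452 on the AD curve gives 3452 = 6326 − 11P, so P = 261.27.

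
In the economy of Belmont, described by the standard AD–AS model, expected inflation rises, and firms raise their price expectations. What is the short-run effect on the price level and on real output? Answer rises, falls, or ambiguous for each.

Price level: rises; output: falls

This is an adverse supply shock: SRAS shifts left.
Moving along the downward-sloping AD curve, P rises and Y falls.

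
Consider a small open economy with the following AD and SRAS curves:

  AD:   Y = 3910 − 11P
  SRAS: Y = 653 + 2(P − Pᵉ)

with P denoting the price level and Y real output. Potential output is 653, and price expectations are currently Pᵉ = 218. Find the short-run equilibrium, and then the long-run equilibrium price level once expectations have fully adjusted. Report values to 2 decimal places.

Short run: P = 284.08, Y = 785.15. Long run: P = 296.09.

Short run: with Pᵉ = 218, SRAS is Y = 217 + 2P. Setting AD = SRAS gives 3693 = 13P, so P = 284.08 and Y = 3910 − 11P = 785.15.
Output 785.15 is above potential 653, so over time expected prices rise and SRAS shifts left until Y returns to 653.
Long run: Y = 653 on the AD curve gives 653 = 3910 − 11P, so P = 296.09.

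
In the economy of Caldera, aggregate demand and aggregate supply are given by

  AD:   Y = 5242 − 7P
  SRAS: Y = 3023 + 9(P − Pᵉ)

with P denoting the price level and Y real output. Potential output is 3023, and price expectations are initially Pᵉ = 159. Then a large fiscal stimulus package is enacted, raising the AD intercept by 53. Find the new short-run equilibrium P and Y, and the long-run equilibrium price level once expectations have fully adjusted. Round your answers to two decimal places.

AD shifts right: new AD is Y = 5295 − 7P. With Pᵉ = 159, SRAS is Y = 1592 + 9P.
Short run: 5295 − 7P = 1592 + 9P gives 3703 = 16P, so P = 231.44 and Y = 5295 − 7P = 3674.94.
Y = 3674.94 is above potential 3023; expectations adjust and SRAS shifts left until Y = 3023.
Long run: on the new AD curve, 3023 = 5295 − 7P gives P = 324.57.

Short run: P = 231.44, Y = 3674.94. Long run: P = 324.57.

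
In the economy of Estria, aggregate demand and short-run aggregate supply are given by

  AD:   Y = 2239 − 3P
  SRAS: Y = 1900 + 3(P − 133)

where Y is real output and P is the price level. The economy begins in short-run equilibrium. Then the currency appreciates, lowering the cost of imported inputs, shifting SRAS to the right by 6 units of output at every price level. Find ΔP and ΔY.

This is a positive supply shock: SRAS shifts right.
New SRAS: Y = 1507 + 3P.
Set AD = SRAS: 2239 − 3P = 1507 + 3P, so 732 = 6P and P = 122.
Y = 2239 − 3·122 = 1873.
Initially P = 123, Y = 1870, so ΔP = -1 and ΔY = +3.

ΔP = -1, ΔY = +3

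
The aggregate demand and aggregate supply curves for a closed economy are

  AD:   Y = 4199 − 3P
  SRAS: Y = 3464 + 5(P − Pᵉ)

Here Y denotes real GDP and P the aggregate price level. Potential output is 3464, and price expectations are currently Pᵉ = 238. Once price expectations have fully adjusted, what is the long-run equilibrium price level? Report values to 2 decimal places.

Long-run P = 245.00

Short run: with Pᵉ = 238, SRAS is Y = 2274 + 5P. Setting AD = SRAS gives 1925 = 8P, so P = 240.63 and Y = 4199 − 3P = 3477.13.
Output 3477.13 is above potential 3464, so over time expected prices rise and SRAS shifts left until Y returns to 3464.
Long run: Y = 3464 on the AD curve gives 3464 = 4199 − 3P, so P = 245.00.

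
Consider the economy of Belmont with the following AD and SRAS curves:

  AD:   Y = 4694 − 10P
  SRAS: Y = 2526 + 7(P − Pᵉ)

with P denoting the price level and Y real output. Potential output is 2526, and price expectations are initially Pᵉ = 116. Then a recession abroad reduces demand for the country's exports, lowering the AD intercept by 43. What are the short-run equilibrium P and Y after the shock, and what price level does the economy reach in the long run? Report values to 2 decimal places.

Short run: P = 172.76, Y = 2923.35. Long run: P = 212.50.

AD shifts left: new AD is Y = 4651 − 10P. With Pᵉ = 116, SRAS is Y = 1714 + 7P.
Short run: 4651 − 10P = 1714 + 7P gives 2937 = 17P, so P = 172.76 and Y = 4651 − 10P = 2923.35.
Y = 2923.35 is above potential 2526; expectations adjust and SRAS shifts left until Y = 2526.
Long run: on the new AD curve, 2526 = 4651 − 10P gives P = 212.50.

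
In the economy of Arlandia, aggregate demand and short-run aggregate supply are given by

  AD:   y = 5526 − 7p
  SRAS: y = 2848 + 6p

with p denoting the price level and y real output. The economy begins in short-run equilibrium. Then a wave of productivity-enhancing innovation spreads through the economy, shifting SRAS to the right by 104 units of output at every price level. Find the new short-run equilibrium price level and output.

This is a positive supply shock: SRAS shifts right.
New SRAS: y = 2952 + 6p.
Set AD = SRAS: 5526 − 7p = 2952 + 6p, so 2574 = 13p and p = 198.
y = 5526 − 7·198 = 4140.

p = 198, y = 4140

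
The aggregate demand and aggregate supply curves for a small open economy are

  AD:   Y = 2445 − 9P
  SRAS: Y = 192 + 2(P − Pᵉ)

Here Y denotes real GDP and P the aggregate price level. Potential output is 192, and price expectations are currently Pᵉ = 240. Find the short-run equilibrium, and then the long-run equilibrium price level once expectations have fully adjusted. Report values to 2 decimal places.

Short run: P = 248.45, Y = 208.91. Long run: P = 250.33.

Short run: with Pᵉ = 240, SRAS is Y = 2P − 288. Setting AD = SRAS gives 2733 = 11P, so P = 248.45 and Y = 2445 − 9P = 208.91.
Output 208.91 is above potential 192, so over time expected prices rise and SRAS shifts left until Y returns to 192.
Long run: Y = 192 on the AD curve gives 192 = 2445 − 9P, so P = 250.33.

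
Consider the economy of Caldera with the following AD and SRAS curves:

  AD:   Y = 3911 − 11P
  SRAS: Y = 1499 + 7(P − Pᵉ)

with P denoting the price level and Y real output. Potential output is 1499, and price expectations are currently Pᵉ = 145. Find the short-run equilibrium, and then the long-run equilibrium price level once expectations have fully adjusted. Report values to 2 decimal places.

Short run: with Pᵉ = 145, SRAS is Y = 484 + 7P. Setting AD = SRAS gives 3427 = 18P, so P = 190.39 and Y = 3911 − 11P = 1816.72.
Output 1816.72 is above potential 1499, so over time expected prices rise and SRAS shifts left until Y returns to 1499.
Long run: Y = 1499 on the AD curve gives 1499 = 3911 − 11P, so P = 219.27.

Short run: P = 190.39, Y = 1816.72. Long run: P = 219.27.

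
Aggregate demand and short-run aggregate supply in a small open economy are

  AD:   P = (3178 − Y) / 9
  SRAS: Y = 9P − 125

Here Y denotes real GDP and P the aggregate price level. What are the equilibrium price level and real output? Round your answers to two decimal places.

P = 183.50, Y = 1526.50

Rearrange AD to Y = 3178 − 9P.
Set AD = SRAS: 3178 − 9P = 9P − 125, so 3303 = 18P and P = 183.50.
Substituting into AD, Y = 3178 − 9P = 1526.50.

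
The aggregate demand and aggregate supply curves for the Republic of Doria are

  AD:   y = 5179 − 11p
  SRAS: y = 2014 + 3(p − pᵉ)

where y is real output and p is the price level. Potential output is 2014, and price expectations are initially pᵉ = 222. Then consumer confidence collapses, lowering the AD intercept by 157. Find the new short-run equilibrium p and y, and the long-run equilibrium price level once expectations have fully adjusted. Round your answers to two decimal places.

Short run: p = 262.43, y = 2135.29. Long run: p = 273.45.

AD shifts left: new AD is y = 5022 − 11p. With pᵉ = 222, SRAS is y = 1348 + 3p.
Short run: 5022 − 11p = 1348 + 3p gives 3674 = 14p, so p = 262.43 and y = 5022 − 11p = 2135.29.
y = 2135.29 is above potential 2014; expectations adjust and SRAS shifts left until y = 2014.
Long run: on the new AD curve, 2014 = 5022 − 11p gives p = 273.45.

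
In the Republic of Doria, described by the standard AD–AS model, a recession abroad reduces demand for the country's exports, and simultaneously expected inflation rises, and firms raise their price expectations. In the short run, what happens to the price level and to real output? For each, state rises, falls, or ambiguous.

Price level: ambiguous; output: falls

The first event is a negative demand shock: AD shifts left, which by itself pushes P down and Y down.
The second is an adverse supply shock: SRAS shifts left, which by itself pushes P up and Y down.
The two shocks push P in opposite directions, so the effect on P is ambiguous. Both shocks push Y down, so Y falls.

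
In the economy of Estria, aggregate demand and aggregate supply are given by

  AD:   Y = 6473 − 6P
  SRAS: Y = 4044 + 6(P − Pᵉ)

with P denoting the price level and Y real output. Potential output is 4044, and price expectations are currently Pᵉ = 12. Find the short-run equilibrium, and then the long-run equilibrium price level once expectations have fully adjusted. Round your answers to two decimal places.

Short run: with Pᵉ = 12, SRAS is Y = 3972 + 6P. Setting AD = SRAS gives 2501 = 12P, so P = 208.42 and Y = 6473 − 6P = 5222.50.
Output 5222.50 is above potential 4044, so over time expected prices rise and SRAS shifts left until Y returns to 4044.
Long run: Y = 4044 on the AD curve gives 4044 = 6473 − 6P, so P = 404.83.

Short run: P = 208.42, Y = 5222.50. Long run: P = 404.83.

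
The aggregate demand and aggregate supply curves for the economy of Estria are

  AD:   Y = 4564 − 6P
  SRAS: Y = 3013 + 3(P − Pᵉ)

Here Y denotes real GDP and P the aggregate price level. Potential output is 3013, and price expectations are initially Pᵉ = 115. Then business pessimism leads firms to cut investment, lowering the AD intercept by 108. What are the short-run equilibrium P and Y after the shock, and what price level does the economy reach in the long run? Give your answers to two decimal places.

AD shifts left: new AD is Y = 4456 − 6P. With Pᵉ = 115, SRAS is Y = 2668 + 3P.
Short run: 4456 − 6P = 2668 + 3P gives 1788 = 9P, so P = 198.67 and Y = 4456 − 6P = 3264.00.
Y = 3264.00 is above potential 3013; expectations adjust and SRAS shifts left until Y = 3013.
Long run: on the new AD curve, 3013 = 4456 − 6P gives P = 240.50.

Short run: P = 198.67, Y = 3264.00. Long run: P = 240.50.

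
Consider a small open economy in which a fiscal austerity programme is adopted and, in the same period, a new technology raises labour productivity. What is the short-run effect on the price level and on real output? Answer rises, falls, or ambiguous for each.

Price level: falls; output: ambiguous

The first event is a negative demand shock: AD shifts left, which by itself pushes P down and Y down.
The second is a favourable supply shock: SRAS shifts right, which by itself pushes P down and Y up.
Both shocks push P down, so P falls. The two shocks push Y in opposite directions, so the effect on Y is ambiguous.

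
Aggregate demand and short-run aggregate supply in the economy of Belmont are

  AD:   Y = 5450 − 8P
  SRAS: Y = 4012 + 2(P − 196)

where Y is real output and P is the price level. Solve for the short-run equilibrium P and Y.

Write SRAS as Y = 4012 + 2P − 392 = 3620 + 2P.
Set AD = SRAS: 5450 − 8P = 3620 + 2P, so 1830 = 10P and P = 183.
Then Y = 5450 − 8·183 = 3986.

P = 183, Y = 3986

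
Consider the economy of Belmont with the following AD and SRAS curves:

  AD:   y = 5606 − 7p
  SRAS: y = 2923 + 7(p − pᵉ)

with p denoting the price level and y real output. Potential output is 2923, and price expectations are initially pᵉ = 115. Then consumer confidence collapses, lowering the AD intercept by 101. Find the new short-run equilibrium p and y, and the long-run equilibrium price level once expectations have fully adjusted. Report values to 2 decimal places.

Short run: p = 241.93, y = 3811.50. Long run: p = 368.86.

AD shifts left: new AD is y = 5505 − 7p. With pᵉ = 115, SRAS is y = 2118 + 7p.
Short run: 5505 − 7p = 2118 + 7p gives 3387 = 14p, so p = 241.93 and y = 5505 − 7p = 3811.50.
y = 3811.50 is above potential 2923; expectations adjust and SRAS shifts left until y = 2923.
Long run: on the new AD curve, 2923 = 5505 − 7p gives p = 368.86.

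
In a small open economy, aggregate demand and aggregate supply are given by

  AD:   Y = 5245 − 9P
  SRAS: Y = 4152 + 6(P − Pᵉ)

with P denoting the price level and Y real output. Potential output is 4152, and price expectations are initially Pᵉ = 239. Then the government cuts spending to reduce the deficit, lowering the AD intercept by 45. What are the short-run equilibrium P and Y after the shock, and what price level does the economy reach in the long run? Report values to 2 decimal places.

Short run: P = 165.47, Y = 3710.80. Long run: P = 116.44.

AD shifts left: new AD is Y = 5200 − 9P. With Pᵉ = 239, SRAS is Y = 2718 + 6P.
Short run: 5200 − 9P = 2718 + 6P gives 2482 = 15P, so P = 165.47 and Y = 5200 − 9P = 3710.80.
Y = 3710.80 is below potential 4152; expectations adjust and SRAS shifts right until Y = 4152.
Long run: on the new AD curve, 4152 = 5200 − 9P gives P = 116.44.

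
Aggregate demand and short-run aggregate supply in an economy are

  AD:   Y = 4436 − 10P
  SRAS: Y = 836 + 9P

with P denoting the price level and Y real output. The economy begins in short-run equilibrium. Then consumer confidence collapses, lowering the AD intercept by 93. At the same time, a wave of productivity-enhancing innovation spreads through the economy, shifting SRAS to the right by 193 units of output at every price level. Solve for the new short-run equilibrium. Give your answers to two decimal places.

P = 174.42, Y = 2598.79

After both shocks: AD is Y = 4343 − 10P and SRAS is Y = 1029 + 9P.
Setting them equal: 3314 = 19P, so P = 174.42.
Substituting into AD, Y = 2598.79.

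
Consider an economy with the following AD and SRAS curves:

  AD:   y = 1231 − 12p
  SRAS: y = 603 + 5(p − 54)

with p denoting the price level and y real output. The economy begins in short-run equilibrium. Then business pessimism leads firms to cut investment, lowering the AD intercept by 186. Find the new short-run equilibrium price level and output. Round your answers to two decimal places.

This is a negative demand shock: AD shifts left.
New AD: y = 1045 − 12p.
SRAS can be written y = 333 + 5p.
Set AD = SRAS: 1045 − 12p = 333 + 5p, so 712 = 17p and p = 41.88.
Substituting into AD, y = 542.41.

p = 41.88, y = 542.41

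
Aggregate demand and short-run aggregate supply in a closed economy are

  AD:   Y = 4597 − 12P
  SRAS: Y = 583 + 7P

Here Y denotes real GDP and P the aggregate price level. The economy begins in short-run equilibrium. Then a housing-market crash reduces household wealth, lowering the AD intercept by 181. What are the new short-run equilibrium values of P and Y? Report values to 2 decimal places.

This is a negative demand shock: AD shifts left.
New AD: Y = 4416 − 12P.
Set AD = SRAS: 4416 − 12P = 583 + 7P, so 3833 = 19P and P = 201.74.
Substituting into AD, Y = 1995.16.

P = 201.74, Y = 1995.16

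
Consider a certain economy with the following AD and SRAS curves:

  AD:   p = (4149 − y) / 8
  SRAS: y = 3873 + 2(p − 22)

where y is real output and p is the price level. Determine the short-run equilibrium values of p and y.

Write SRAS as y = 3873 + 2p − 44 = 3829 + 2p.
Rearrange AD to y = 4149 − 8p.
Set AD = SRAS: 4149 − 8p = 3829 + 2p, so 320 = 10p and p = 32.
Then y = 4149 − 8·32 = 3893.

p = 32, y = 3893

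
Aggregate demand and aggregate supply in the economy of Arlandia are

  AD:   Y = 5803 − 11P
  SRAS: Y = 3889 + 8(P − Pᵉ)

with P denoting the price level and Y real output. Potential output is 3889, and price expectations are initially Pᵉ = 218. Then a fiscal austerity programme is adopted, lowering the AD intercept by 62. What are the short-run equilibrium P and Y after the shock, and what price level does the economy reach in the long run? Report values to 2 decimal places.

Short run: P = 189.26, Y = 3659.11. Long run: P = 168.36.

AD shifts left: new AD is Y = 5741 − 11P. With Pᵉ = 218, SRAS is Y = 2145 + 8P.
Short run: 5741 − 11P = 2145 + 8P gives 3596 = 19P, so P = 189.26 and Y = 5741 − 11P = 3659.11.
Y = 3659.11 is below potential 3889; expectations adjust and SRAS shifts right until Y = 3889.
Long run: on the new AD curve, 3889 = 5741 − 11P gives P = 168.36.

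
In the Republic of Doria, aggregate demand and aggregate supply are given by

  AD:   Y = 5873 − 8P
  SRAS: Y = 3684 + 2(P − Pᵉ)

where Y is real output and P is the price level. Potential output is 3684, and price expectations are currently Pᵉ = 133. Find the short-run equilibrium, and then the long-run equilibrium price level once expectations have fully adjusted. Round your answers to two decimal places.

Short run: P = 245.50, Y = 3909.00. Long run: P = 273.63.

Short run: with Pᵉ = 133, SRAS is Y = 3418 + 2P. Setting AD = SRAS gives 2455 = 10P, so P = 245.50 and Y = 5873 − 8P = 3909.00.
Output 3909.00 is above potential 3684, so over time expected prices rise and SRAS shifts left until Y returns to 3684.
Long run: Y = 3684 on the AD curve gives 3684 = 5873 − 8P, so P = 273.63.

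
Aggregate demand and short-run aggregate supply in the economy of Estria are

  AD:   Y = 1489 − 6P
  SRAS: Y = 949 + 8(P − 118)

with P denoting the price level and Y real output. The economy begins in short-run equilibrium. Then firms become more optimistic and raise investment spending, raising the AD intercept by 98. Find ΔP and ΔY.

ΔP = +7, ΔY = +56

This is a positive demand shock: AD shifts right.
New AD: Y = 1587 − 6P.
SRAS can be written Y = 5 + 8P.
Set AD = SRAS: 1587 − 6P = 5 + 8P, so 1582 = 14P and P = 113.
Y = 1587 − 6·113 = 909.
Initially P = 106, Y = 853, so ΔP = +7 and ΔY = +56.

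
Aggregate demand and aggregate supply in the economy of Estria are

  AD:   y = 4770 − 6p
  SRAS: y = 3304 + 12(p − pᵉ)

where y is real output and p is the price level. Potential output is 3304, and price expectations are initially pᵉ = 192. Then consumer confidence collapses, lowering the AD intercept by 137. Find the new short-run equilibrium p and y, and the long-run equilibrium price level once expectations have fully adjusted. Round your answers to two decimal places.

Short run: p = 201.83, y = 3422.00. Long run: p = 221.50.

AD shifts left: new AD is y = 4633 − 6p. With pᵉ = 192, SRAS is y = 1000 + 12p.
Short run: 4633 − 6p = 1000 + 12p gives 3633 = 18p, so p = 201.83 and y = 4633 − 6p = 3422.00.
y = 3422.00 is above potential 3304; expectations adjust and SRAS shifts left until y = 3304.
Long run: on the new AD curve, 3304 = 4633 − 6p gives p = 221.50.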